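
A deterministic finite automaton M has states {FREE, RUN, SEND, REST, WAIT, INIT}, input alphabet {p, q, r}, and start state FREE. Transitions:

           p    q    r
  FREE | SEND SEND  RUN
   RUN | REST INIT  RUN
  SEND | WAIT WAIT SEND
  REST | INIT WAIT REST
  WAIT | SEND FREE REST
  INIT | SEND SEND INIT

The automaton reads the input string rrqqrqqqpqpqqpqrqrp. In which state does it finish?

INIT

FREE → RUN → RUN → INIT → SEND → SEND → WAIT → FREE → SEND → WAIT → FREE → SEND → WAIT → FREE → SEND → WAIT → REST → WAIT → REST → INIT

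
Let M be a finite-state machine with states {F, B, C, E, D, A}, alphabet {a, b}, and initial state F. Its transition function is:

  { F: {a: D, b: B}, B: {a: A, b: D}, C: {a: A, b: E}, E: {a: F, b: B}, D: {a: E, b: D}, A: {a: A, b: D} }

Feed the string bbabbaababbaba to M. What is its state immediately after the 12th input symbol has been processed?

Trace: F -b-> B -b-> D -a-> E -b-> B -b-> D -a-> E -a-> F -b-> B -a-> A -b-> D -b-> D -a-> E
After 12 symbols: E.

E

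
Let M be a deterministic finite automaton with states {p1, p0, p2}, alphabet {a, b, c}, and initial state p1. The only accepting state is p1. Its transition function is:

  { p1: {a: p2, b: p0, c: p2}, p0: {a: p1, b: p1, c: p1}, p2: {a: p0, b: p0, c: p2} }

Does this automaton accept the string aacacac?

Yes

Trace: p1 -a-> p2 -a-> p0 -c-> p1 -a-> p2 -c-> p2 -a-> p0 -c-> p1
End state p1 is accepting.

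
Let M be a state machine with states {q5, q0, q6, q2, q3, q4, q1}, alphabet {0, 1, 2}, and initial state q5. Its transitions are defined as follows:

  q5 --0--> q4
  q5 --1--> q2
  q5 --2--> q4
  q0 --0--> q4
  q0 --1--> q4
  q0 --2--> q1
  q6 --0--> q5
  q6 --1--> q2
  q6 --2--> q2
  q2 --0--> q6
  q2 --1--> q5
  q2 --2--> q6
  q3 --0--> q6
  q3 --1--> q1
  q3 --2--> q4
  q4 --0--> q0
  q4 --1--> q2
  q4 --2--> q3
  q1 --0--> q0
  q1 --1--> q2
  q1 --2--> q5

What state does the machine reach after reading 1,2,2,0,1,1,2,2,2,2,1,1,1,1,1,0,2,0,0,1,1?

q5

q5 → q2 → q6 → q2 → q6 → q2 → q5 → q4 → q3 → q4 → q3 → q1 → q2 → q5 → q2 → q5 → q4 → q3 → q6 → q5 → q2 → q5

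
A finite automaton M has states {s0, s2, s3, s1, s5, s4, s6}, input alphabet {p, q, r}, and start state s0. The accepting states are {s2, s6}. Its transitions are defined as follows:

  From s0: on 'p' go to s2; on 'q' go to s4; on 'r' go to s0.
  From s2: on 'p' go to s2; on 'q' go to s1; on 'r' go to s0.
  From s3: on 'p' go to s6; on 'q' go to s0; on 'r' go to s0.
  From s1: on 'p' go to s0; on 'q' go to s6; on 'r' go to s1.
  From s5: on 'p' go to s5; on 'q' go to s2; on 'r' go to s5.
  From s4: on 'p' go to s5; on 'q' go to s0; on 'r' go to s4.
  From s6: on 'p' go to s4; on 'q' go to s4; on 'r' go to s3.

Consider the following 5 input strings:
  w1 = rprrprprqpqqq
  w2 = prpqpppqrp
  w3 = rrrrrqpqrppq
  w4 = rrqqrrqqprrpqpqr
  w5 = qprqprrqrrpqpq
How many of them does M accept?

1

w1: Trace: s0 -r-> s0 -p-> s2 -r-> s0 -r-> s0 -p-> s2 -r-> s0 -p-> s2 -r-> s0 -q-> s4 -p-> s5 -q-> s2 -q-> s1 -q-> s6  → end s6, accepted
w2: Trace: s0 -p-> s2 -r-> s0 -p-> s2 -q-> s1 -p-> s0 -p-> s2 -p-> s2 -q-> s1 -r-> s1 -p-> s0  → end s0, rejected
w3: Trace: s0 -r-> s0 -r-> s0 -r-> s0 -r-> s0 -r-> s0 -q-> s4 -p-> s5 -q-> s2 -r-> s0 -p-> s2 -p-> s2 -q-> s1  → end s1, rejected
w4: Trace: s0 -r-> s0 -r-> s0 -q-> s4 -q-> s0 -r-> s0 -r-> s0 -q-> s4 -q-> s0 -p-> s2 -r-> s0 -r-> s0 -p-> s2 -q-> s1 -p-> s0 -q-> s4 -r-> s4  → end s4, rejected
w5: Trace: s0 -q-> s4 -p-> s5 -r-> s5 -q-> s2 -p-> s2 -r-> s0 -r-> s0 -q-> s4 -r-> s4 -r-> s4 -p-> s5 -q-> s2 -p-> s2 -q-> s1  → end s1, rejected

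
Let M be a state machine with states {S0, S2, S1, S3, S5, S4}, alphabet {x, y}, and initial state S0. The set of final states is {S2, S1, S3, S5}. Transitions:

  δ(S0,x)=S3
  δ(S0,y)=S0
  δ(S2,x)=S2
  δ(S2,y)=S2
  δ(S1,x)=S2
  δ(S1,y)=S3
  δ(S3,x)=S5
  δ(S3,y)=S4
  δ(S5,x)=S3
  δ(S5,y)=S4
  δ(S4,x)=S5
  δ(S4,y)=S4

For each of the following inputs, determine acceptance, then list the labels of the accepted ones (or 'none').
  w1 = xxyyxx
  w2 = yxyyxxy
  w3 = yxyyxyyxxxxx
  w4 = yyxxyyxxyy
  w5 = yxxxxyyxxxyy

w1, w3

w1:
  start at S0
  read 'x': S0 → S3
  read 'x': S3 → S5
  read 'y': S5 → S4
  read 'y': S4 → S4
  read 'x': S4 → S5
  read 'x': S5 → S3
  end S3, accepted
w2:
  start at S0
  read 'y': S0 → S0
  read 'x': S0 → S3
  read 'y': S3 → S4
  read 'y': S4 → S4
  read 'x': S4 → S5
  read 'x': S5 → S3
  read 'y': S3 → S4
  end S4, rejected
w3:
  start at S0
  read 'y': S0 → S0
  read 'x': S0 → S3
  read 'y': S3 → S4
  read 'y': S4 → S4
  read 'x': S4 → S5
  read 'y': S5 → S4
  read 'y': S4 → S4
  read 'x': S4 → S5
  read 'x': S5 → S3
  read 'x': S3 → S5
  read 'x': S5 → S3
  read 'x': S3 → S5
  end S5, accepted
w4:
  start at S0
  read 'y': S0 → S0
  read 'y': S0 → S0
  read 'x': S0 → S3
  read 'x': S3 → S5
  read 'y': S5 → S4
  read 'y': S4 → S4
  read 'x': S4 → S5
  read 'x': S5 → S3
  read 'y': S3 → S4
  read 'y': S4 → S4
  end S4, rejected
w5:
  start at S0
  read 'y': S0 → S0
  read 'x': S0 → S3
  read 'x': S3 → S5
  read 'x': S5 → S3
  read 'x': S3 → S5
  read 'y': S5 → S4
  read 'y': S4 → S4
  read 'x': S4 → S5
  read 'x': S5 → S3
  read 'x': S3 → S5
  read 'y': S5 → S4
  read 'y': S4 → S4
  end S4, rejected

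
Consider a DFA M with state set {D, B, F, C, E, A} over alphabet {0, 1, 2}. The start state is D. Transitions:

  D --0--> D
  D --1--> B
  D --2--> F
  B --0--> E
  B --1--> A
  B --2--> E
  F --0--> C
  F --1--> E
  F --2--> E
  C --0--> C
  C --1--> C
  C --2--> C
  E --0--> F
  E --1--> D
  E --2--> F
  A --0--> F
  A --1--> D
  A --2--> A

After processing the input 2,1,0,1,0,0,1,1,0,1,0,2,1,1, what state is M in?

D → F → E → F → E → F → C → C → C → C → C → C → C → C → C

C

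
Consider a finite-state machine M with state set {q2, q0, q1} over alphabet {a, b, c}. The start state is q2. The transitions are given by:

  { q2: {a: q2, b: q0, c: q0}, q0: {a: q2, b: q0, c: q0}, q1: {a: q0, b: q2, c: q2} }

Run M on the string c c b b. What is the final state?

Trace: q2 -c-> q0 -c-> q0 -b-> q0 -b-> q0

q0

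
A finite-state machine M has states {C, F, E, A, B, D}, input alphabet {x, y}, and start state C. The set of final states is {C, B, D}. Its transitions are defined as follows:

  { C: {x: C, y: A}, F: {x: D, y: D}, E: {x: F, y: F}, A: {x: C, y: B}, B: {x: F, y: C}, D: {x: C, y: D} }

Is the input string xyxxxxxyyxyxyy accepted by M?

C → C → A → C → C → C → C → C → A → B → F → D → C → A → B
End state B is accepting.

Yes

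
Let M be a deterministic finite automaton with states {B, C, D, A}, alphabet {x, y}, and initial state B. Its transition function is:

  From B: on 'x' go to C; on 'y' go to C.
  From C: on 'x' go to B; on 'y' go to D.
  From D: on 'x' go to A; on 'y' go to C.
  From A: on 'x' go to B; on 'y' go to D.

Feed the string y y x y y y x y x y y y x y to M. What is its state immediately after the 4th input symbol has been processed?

D

start at B
read 'y': B → C
read 'y': C → D
read 'x': D → A
read 'y': A → D
After 4 symbols: D.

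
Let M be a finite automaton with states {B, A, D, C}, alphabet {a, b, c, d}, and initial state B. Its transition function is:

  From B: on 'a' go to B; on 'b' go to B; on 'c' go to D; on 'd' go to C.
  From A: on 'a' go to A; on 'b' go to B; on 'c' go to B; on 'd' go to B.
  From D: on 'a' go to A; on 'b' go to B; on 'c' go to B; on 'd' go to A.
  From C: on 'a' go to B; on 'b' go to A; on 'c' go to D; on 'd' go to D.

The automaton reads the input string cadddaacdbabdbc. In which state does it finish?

B → D → A → B → C → D → A → A → B → C → A → A → B → C → A → B

B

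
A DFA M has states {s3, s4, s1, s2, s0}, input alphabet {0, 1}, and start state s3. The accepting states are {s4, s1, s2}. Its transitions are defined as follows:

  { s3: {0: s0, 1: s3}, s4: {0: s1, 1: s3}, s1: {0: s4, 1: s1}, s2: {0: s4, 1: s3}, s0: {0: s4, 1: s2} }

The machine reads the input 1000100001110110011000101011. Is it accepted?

No

s3 → s3 → s0 → s4 → s1 → s1 → s4 → s1 → s4 → s1 → s1 → s1 → s1 → s4 → s3 → s3 → s0 → s4 → s3 → s3 → s0 → s4 → s1 → s1 → s4 → s3 → s0 → s2 → s3
End state s3 is not accepting.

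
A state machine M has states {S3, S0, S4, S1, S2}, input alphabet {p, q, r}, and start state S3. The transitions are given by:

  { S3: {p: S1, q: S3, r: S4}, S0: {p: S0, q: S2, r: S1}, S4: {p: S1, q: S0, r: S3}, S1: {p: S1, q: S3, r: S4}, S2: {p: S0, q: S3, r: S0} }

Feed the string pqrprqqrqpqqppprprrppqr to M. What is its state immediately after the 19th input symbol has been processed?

S3

start at S3
read 'p': S3 → S1
read 'q': S1 → S3
read 'r': S3 → S4
read 'p': S4 → S1
read 'r': S1 → S4
read 'q': S4 → S0
read 'q': S0 → S2
read 'r': S2 → S0
read 'q': S0 → S2
read 'p': S2 → S0
read 'q': S0 → S2
read 'q': S2 → S3
read 'p': S3 → S1
read 'p': S1 → S1
read 'p': S1 → S1
read 'r': S1 → S4
read 'p': S4 → S1
read 'r': S1 → S4
read 'r': S4 → S3
After 19 symbols: S3.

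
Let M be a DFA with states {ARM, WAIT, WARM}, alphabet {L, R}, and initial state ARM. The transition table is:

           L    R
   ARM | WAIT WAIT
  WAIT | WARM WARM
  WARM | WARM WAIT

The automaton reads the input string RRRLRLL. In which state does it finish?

WARM

start at ARM
read 'R': ARM → WAIT
read 'R': WAIT → WARM
read 'R': WARM → WAIT
read 'L': WAIT → WARM
read 'R': WARM → WAIT
read 'L': WAIT → WARM
read 'L': WARM → WARM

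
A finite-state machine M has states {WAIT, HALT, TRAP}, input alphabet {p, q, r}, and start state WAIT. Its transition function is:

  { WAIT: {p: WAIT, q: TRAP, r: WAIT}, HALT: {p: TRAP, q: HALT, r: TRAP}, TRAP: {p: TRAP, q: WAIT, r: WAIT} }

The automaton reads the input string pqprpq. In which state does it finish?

Trace: WAIT -p-> WAIT -q-> TRAP -p-> TRAP -r-> WAIT -p-> WAIT -q-> TRAP

TRAP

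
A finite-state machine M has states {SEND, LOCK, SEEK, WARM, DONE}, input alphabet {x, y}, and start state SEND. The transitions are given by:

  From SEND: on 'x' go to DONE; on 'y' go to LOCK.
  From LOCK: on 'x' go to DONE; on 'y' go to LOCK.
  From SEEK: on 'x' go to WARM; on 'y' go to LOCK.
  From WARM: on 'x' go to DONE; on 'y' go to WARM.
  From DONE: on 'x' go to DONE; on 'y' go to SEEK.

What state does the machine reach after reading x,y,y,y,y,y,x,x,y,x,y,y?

WARM

Trace: SEND -x-> DONE -y-> SEEK -y-> LOCK -y-> LOCK -y-> LOCK -y-> LOCK -x-> DONE -x-> DONE -y-> SEEK -x-> WARM -y-> WARM -y-> WARM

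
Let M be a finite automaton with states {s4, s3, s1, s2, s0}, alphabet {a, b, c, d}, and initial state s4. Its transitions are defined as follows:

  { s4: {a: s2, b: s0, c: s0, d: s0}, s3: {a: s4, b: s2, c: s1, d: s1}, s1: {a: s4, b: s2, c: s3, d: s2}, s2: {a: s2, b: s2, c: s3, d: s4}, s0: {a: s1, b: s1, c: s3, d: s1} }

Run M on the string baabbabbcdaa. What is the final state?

Trace: s4 -b-> s0 -a-> s1 -a-> s4 -b-> s0 -b-> s1 -a-> s4 -b-> s0 -b-> s1 -c-> s3 -d-> s1 -a-> s4 -a-> s2

s2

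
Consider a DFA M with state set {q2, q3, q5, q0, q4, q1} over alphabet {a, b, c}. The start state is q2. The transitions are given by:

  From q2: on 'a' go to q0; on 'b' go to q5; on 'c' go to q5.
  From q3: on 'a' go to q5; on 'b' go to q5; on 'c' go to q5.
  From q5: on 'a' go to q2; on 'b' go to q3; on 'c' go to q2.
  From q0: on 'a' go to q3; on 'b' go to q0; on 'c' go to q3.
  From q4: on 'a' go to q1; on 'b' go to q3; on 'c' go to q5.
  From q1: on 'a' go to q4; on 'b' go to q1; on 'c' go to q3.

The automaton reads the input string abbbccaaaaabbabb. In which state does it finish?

start at q2
read 'a': q2 → q0
read 'b': q0 → q0
read 'b': q0 → q0
read 'b': q0 → q0
read 'c': q0 → q3
read 'c': q3 → q5
read 'a': q5 → q2
read 'a': q2 → q0
read 'a': q0 → q3
read 'a': q3 → q5
read 'a': q5 → q2
read 'b': q2 → q5
read 'b': q5 → q3
read 'a': q3 → q5
read 'b': q5 → q3
read 'b': q3 → q5

q5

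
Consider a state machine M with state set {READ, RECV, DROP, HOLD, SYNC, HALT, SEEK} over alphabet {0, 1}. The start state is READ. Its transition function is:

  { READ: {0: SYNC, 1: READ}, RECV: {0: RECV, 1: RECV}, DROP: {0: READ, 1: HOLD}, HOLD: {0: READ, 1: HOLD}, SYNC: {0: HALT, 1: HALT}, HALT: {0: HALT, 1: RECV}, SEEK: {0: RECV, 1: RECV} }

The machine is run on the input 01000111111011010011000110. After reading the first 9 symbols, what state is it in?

RECV

Trace: READ -0-> SYNC -1-> HALT -0-> HALT -0-> HALT -0-> HALT -1-> RECV -1-> RECV -1-> RECV -1-> RECV
After 9 symbols: RECV.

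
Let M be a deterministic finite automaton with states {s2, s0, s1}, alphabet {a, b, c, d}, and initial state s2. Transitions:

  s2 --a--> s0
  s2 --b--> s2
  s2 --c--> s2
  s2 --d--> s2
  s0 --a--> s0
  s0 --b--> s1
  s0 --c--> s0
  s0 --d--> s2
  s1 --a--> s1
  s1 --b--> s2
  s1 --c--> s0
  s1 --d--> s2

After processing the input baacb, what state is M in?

s1

s2 → s2 → s0 → s0 → s0 → s1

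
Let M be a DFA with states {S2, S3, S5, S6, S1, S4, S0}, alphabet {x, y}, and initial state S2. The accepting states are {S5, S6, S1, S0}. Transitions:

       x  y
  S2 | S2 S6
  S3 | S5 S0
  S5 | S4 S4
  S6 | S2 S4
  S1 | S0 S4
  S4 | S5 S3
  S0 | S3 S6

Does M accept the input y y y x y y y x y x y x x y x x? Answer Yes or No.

start at S2
read 'y': S2 → S6
read 'y': S6 → S4
read 'y': S4 → S3
read 'x': S3 → S5
read 'y': S5 → S4
read 'y': S4 → S3
read 'y': S3 → S0
read 'x': S0 → S3
read 'y': S3 → S0
read 'x': S0 → S3
read 'y': S3 → S0
read 'x': S0 → S3
read 'x': S3 → S5
read 'y': S5 → S4
read 'x': S4 → S5
read 'x': S5 → S4
End state S4 is not accepting.

No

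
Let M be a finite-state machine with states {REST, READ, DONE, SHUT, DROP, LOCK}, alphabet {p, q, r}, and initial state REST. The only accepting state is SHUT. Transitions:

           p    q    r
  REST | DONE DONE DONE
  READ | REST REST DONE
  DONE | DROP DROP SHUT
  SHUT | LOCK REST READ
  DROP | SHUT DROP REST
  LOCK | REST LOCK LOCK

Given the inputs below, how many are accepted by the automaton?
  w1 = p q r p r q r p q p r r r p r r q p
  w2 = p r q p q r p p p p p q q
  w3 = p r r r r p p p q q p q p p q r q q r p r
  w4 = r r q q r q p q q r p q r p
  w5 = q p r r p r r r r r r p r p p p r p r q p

1

w1: Trace: REST -p-> DONE -q-> DROP -r-> REST -p-> DONE -r-> SHUT -q-> REST -r-> DONE -p-> DROP -q-> DROP -p-> SHUT -r-> READ -r-> DONE -r-> SHUT -p-> LOCK -r-> LOCK -r-> LOCK -q-> LOCK -p-> REST  → end REST, rejected
w2: Trace: REST -p-> DONE -r-> SHUT -q-> REST -p-> DONE -q-> DROP -r-> REST -p-> DONE -p-> DROP -p-> SHUT -p-> LOCK -p-> REST -q-> DONE -q-> DROP  → end DROP, rejected
w3: Trace: REST -p-> DONE -r-> SHUT -r-> READ -r-> DONE -r-> SHUT -p-> LOCK -p-> REST -p-> DONE -q-> DROP -q-> DROP -p-> SHUT -q-> REST -p-> DONE -p-> DROP -q-> DROP -r-> REST -q-> DONE -q-> DROP -r-> REST -p-> DONE -r-> SHUT  → end SHUT, accepted
w4: Trace: REST -r-> DONE -r-> SHUT -q-> REST -q-> DONE -r-> SHUT -q-> REST -p-> DONE -q-> DROP -q-> DROP -r-> REST -p-> DONE -q-> DROP -r-> REST -p-> DONE  → end DONE, rejected
w5: Trace: REST -q-> DONE -p-> DROP -r-> REST -r-> DONE -p-> DROP -r-> REST -r-> DONE -r-> SHUT -r-> READ -r-> DONE -r-> SHUT -p-> LOCK -r-> LOCK -p-> REST -p-> DONE -p-> DROP -r-> REST -p-> DONE -r-> SHUT -q-> REST -p-> DONE  → end DONE, rejected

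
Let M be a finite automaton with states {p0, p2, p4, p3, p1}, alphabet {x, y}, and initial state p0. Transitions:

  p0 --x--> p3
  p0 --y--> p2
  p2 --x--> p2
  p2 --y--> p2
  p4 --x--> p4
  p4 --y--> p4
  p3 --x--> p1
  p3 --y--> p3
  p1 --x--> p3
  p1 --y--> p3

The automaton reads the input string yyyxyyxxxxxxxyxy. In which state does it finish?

start at p0
read 'y': p0 → p2
read 'y': p2 → p2
read 'y': p2 → p2
read 'x': p2 → p2
read 'y': p2 → p2
read 'y': p2 → p2
read 'x': p2 → p2
read 'x': p2 → p2
read 'x': p2 → p2
read 'x': p2 → p2
read 'x': p2 → p2
read 'x': p2 → p2
read 'x': p2 → p2
read 'y': p2 → p2
read 'x': p2 → p2
read 'y': p2 → p2

p2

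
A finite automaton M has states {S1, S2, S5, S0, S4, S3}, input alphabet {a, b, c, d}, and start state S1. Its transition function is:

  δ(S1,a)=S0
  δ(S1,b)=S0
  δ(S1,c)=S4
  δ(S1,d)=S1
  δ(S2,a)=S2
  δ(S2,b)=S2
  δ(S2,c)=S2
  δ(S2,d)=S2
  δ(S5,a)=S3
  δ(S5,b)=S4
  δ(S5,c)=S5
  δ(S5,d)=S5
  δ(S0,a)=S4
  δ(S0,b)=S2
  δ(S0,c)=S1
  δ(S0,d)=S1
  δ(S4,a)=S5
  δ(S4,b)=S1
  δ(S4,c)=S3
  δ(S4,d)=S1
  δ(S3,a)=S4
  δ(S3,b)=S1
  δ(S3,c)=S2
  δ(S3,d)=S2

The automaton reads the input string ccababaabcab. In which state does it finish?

S1 → S4 → S3 → S4 → S1 → S0 → S2 → S2 → S2 → S2 → S2 → S2 → S2

S2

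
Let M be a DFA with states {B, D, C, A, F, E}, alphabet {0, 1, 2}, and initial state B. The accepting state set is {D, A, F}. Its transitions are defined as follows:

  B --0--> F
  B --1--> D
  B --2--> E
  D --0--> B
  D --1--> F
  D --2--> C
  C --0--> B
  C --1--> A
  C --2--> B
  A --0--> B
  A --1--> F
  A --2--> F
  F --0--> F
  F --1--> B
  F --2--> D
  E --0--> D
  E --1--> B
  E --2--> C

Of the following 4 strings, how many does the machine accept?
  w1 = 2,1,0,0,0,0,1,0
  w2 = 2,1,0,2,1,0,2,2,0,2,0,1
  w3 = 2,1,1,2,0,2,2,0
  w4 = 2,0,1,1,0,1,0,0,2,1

3

w1: Trace: B -2-> E -1-> B -0-> F -0-> F -0-> F -0-> F -1-> B -0-> F  → end F, accepted
w2: Trace: B -2-> E -1-> B -0-> F -2-> D -1-> F -0-> F -2-> D -2-> C -0-> B -2-> E -0-> D -1-> F  → end F, accepted
w3: Trace: B -2-> E -1-> B -1-> D -2-> C -0-> B -2-> E -2-> C -0-> B  → end B, rejected
w4: Trace: B -2-> E -0-> D -1-> F -1-> B -0-> F -1-> B -0-> F -0-> F -2-> D -1-> F  → end F, accepted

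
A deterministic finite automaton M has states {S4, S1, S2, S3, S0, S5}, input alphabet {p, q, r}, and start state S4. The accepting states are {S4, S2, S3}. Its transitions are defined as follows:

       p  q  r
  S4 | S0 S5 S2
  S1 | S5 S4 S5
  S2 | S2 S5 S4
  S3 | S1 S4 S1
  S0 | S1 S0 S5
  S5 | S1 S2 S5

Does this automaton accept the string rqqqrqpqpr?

No

S4 → S2 → S5 → S2 → S5 → S5 → S2 → S2 → S5 → S1 → S5
End state S5 is not accepting.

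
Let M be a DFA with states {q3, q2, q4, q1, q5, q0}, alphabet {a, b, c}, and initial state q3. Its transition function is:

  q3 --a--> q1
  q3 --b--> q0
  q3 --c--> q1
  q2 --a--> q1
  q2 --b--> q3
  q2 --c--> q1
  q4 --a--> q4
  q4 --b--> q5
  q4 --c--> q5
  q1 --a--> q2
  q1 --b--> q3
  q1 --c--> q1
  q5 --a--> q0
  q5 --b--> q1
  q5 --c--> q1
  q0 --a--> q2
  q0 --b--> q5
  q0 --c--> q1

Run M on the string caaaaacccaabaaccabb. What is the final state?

q0

Trace: q3 -c-> q1 -a-> q2 -a-> q1 -a-> q2 -a-> q1 -a-> q2 -c-> q1 -c-> q1 -c-> q1 -a-> q2 -a-> q1 -b-> q3 -a-> q1 -a-> q2 -c-> q1 -c-> q1 -a-> q2 -b-> q3 -b-> q0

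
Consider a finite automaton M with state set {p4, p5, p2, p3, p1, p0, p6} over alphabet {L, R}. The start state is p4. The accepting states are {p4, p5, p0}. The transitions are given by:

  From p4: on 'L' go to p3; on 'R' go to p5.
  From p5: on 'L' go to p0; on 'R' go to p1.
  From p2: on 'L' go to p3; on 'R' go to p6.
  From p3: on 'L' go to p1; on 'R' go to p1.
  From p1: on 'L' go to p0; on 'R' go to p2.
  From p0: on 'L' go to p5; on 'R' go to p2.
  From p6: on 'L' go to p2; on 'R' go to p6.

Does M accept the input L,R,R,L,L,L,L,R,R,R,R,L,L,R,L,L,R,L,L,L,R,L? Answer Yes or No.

Trace: p4 -L-> p3 -R-> p1 -R-> p2 -L-> p3 -L-> p1 -L-> p0 -L-> p5 -R-> p1 -R-> p2 -R-> p6 -R-> p6 -L-> p2 -L-> p3 -R-> p1 -L-> p0 -L-> p5 -R-> p1 -L-> p0 -L-> p5 -L-> p0 -R-> p2 -L-> p3
End state p3 is not accepting.

No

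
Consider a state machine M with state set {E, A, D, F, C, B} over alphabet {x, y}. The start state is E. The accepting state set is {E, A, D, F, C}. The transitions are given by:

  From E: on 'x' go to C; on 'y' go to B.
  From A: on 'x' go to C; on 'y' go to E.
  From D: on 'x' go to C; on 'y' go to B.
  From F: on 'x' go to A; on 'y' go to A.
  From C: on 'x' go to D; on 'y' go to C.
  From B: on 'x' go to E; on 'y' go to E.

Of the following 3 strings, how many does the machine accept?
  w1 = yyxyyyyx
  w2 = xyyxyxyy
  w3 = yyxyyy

w1:
  start at E
  read 'y': E → B
  read 'y': B → E
  read 'x': E → C
  read 'y': C → C
  read 'y': C → C
  read 'y': C → C
  read 'y': C → C
  read 'x': C → D
  end D, accepted
w2:
  start at E
  read 'x': E → C
  read 'y': C → C
  read 'y': C → C
  read 'x': C → D
  read 'y': D → B
  read 'x': B → E
  read 'y': E → B
  read 'y': B → E
  end E, accepted
w3:
  start at E
  read 'y': E → B
  read 'y': B → E
  read 'x': E → C
  read 'y': C → C
  read 'y': C → C
  read 'y': C → C
  end C, accepted

3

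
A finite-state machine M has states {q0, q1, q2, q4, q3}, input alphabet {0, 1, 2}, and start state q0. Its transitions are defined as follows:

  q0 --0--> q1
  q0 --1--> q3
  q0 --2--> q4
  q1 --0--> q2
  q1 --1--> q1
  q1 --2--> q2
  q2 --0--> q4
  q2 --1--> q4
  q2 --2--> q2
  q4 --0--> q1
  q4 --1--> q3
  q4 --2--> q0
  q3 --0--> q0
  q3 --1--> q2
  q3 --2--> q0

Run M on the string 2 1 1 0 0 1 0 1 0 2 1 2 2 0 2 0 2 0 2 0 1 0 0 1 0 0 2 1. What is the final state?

Trace: q0 -2-> q4 -1-> q3 -1-> q2 -0-> q4 -0-> q1 -1-> q1 -0-> q2 -1-> q4 -0-> q1 -2-> q2 -1-> q4 -2-> q0 -2-> q4 -0-> q1 -2-> q2 -0-> q4 -2-> q0 -0-> q1 -2-> q2 -0-> q4 -1-> q3 -0-> q0 -0-> q1 -1-> q1 -0-> q2 -0-> q4 -2-> q0 -1-> q3

q3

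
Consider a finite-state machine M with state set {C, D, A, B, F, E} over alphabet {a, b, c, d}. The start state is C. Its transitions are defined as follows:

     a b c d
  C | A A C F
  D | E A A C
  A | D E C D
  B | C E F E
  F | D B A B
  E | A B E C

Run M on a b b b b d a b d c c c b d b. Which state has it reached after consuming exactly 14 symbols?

D

Trace: C -a-> A -b-> E -b-> B -b-> E -b-> B -d-> E -a-> A -b-> E -d-> C -c-> C -c-> C -c-> C -b-> A -d-> D
After 14 symbols: D.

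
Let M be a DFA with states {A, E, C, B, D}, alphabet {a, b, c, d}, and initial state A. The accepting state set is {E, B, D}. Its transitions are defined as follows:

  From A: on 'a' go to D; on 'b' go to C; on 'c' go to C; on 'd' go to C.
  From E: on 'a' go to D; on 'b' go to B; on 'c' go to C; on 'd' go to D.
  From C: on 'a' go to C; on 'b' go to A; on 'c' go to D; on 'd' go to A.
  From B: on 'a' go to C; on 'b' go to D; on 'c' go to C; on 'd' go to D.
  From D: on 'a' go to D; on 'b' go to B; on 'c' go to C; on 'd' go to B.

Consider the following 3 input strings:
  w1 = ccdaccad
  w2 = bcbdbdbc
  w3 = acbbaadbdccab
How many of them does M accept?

1

w1:
  start at A
  read 'c': A → C
  read 'c': C → D
  read 'd': D → B
  read 'a': B → C
  read 'c': C → D
  read 'c': D → C
  read 'a': C → C
  read 'd': C → A
  end A, rejected
w2:
  start at A
  read 'b': A → C
  read 'c': C → D
  read 'b': D → B
  read 'd': B → D
  read 'b': D → B
  read 'd': B → D
  read 'b': D → B
  read 'c': B → C
  end C, rejected
w3:
  start at A
  read 'a': A → D
  read 'c': D → C
  read 'b': C → A
  read 'b': A → C
  read 'a': C → C
  read 'a': C → C
  read 'd': C → A
  read 'b': A → C
  read 'd': C → A
  read 'c': A → C
  read 'c': C → D
  read 'a': D → D
  read 'b': D → B
  end B, accepted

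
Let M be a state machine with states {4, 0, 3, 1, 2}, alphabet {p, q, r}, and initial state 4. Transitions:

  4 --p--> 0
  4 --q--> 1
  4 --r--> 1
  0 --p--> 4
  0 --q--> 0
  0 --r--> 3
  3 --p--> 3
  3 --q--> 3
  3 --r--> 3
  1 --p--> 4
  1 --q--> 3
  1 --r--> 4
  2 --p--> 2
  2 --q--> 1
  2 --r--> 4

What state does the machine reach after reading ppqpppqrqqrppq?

3

start at 4
read 'p': 4 → 0
read 'p': 0 → 4
read 'q': 4 → 1
read 'p': 1 → 4
read 'p': 4 → 0
read 'p': 0 → 4
read 'q': 4 → 1
read 'r': 1 → 4
read 'q': 4 → 1
read 'q': 1 → 3
read 'r': 3 → 3
read 'p': 3 → 3
read 'p': 3 → 3
read 'q': 3 → 3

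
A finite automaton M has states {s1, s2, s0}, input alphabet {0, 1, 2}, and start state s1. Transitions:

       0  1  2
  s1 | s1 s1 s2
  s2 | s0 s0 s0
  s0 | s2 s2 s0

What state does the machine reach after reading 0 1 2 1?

start at s1
read '0': s1 → s1
read '1': s1 → s1
read '2': s1 → s2
read '1': s2 → s0

s0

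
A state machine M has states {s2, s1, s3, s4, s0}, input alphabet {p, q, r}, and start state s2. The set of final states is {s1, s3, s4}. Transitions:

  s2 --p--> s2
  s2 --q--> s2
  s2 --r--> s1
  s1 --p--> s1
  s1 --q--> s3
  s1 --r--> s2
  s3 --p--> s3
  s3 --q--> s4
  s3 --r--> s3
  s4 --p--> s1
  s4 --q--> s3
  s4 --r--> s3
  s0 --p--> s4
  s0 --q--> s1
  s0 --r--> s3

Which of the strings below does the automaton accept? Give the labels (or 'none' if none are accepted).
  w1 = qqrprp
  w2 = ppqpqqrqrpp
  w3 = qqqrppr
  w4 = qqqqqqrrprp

w1: s2 → s2 → s2 → s1 → s1 → s2 → s2  → end s2, rejected
w2: s2 → s2 → s2 → s2 → s2 → s2 → s2 → s1 → s3 → s3 → s3 → s3  → end s3, accepted
w3: s2 → s2 → s2 → s2 → s1 → s1 → s1 → s2  → end s2, rejected
w4: s2 → s2 → s2 → s2 → s2 → s2 → s2 → s1 → s2 → s2 → s1 → s1  → end s1, accepted

w2, w4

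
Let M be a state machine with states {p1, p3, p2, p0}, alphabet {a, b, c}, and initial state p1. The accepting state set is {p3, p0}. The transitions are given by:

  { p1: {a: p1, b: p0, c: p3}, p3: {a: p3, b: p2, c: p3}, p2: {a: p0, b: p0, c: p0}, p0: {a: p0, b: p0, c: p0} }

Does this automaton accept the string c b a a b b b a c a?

Yes

Trace: p1 -c-> p3 -b-> p2 -a-> p0 -a-> p0 -b-> p0 -b-> p0 -b-> p0 -a-> p0 -c-> p0 -a-> p0
End state p0 is accepting.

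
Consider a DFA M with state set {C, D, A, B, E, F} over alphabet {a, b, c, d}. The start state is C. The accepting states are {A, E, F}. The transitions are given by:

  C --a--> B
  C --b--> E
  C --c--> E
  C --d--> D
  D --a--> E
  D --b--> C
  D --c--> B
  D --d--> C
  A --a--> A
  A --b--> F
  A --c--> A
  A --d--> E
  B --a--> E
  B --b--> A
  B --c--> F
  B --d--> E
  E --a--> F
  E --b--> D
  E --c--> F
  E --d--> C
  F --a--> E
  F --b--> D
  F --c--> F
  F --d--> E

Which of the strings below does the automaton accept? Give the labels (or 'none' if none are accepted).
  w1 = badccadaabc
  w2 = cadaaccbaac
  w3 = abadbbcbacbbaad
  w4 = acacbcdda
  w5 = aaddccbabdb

w2, w5

w1: C → E → F → E → F → F → E → C → B → E → D → B  → end B, rejected
w2: C → E → F → E → F → E → F → F → D → E → F → F  → end F, accepted
w3: C → B → A → A → E → D → C → E → D → E → F → D → C → B → E → C  → end C, rejected
w4: C → B → F → E → F → D → B → E → C → B  → end B, rejected
w5: C → B → E → C → D → B → F → D → E → D → C → E  → end E, accepted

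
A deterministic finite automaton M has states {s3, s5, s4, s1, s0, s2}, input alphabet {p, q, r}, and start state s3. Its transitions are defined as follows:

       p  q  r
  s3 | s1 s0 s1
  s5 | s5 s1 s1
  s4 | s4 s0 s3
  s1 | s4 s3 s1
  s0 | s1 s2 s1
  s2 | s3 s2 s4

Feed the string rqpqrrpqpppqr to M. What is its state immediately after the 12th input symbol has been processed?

s0

Trace: s3 -r-> s1 -q-> s3 -p-> s1 -q-> s3 -r-> s1 -r-> s1 -p-> s4 -q-> s0 -p-> s1 -p-> s4 -p-> s4 -q-> s0
After 12 symbols: s0.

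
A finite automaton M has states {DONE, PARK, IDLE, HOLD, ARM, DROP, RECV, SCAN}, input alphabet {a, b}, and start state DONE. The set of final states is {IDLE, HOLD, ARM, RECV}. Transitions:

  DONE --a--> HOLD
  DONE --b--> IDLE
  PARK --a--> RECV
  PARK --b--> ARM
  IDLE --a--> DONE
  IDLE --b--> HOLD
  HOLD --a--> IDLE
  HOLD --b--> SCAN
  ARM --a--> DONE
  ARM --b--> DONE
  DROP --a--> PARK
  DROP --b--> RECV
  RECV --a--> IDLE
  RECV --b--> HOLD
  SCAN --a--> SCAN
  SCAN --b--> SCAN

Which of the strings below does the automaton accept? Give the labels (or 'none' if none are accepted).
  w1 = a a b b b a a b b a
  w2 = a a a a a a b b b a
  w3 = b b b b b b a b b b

none

w1: Trace: DONE -a-> HOLD -a-> IDLE -b-> HOLD -b-> SCAN -b-> SCAN -a-> SCAN -a-> SCAN -b-> SCAN -b-> SCAN -a-> SCAN  → end SCAN, rejected
w2: Trace: DONE -a-> HOLD -a-> IDLE -a-> DONE -a-> HOLD -a-> IDLE -a-> DONE -b-> IDLE -b-> HOLD -b-> SCAN -a-> SCAN  → end SCAN, rejected
w3: Trace: DONE -b-> IDLE -b-> HOLD -b-> SCAN -b-> SCAN -b-> SCAN -b-> SCAN -a-> SCAN -b-> SCAN -b-> SCAN -b-> SCAN  → end SCAN, rejected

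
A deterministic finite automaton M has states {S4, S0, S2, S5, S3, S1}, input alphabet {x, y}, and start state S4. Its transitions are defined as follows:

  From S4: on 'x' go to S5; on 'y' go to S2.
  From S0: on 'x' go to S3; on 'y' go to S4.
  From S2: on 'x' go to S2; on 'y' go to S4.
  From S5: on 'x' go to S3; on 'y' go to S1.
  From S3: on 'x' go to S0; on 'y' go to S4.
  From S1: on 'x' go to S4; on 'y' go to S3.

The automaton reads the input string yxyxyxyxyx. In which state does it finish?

S5

S4 → S2 → S2 → S4 → S5 → S1 → S4 → S2 → S2 → S4 → S5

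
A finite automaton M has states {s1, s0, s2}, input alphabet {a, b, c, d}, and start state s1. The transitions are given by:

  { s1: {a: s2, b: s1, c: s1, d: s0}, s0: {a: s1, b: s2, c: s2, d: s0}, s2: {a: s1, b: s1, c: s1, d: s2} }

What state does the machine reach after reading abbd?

s0

s1 → s2 → s1 → s1 → s0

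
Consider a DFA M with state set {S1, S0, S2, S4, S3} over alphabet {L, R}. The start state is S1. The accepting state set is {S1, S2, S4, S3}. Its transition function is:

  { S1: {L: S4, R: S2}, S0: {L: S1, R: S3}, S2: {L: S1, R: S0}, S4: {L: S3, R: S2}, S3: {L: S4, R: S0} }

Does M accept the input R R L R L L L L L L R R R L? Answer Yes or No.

Trace: S1 -R-> S2 -R-> S0 -L-> S1 -R-> S2 -L-> S1 -L-> S4 -L-> S3 -L-> S4 -L-> S3 -L-> S4 -R-> S2 -R-> S0 -R-> S3 -L-> S4
End state S4 is accepting.

Yes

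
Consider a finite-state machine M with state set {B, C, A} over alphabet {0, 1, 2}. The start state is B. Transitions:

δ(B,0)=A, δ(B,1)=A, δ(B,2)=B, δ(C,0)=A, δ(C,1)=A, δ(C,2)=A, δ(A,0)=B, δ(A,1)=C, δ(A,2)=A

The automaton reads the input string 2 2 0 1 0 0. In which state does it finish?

B

start at B
read '2': B → B
read '2': B → B
read '0': B → A
read '1': A → C
read '0': C → A
read '0': A → B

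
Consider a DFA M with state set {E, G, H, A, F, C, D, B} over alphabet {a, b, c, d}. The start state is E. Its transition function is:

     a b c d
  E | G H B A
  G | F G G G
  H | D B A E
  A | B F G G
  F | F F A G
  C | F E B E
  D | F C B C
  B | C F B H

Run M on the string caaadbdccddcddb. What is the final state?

Trace: E -c-> B -a-> C -a-> F -a-> F -d-> G -b-> G -d-> G -c-> G -c-> G -d-> G -d-> G -c-> G -d-> G -d-> G -b-> G

G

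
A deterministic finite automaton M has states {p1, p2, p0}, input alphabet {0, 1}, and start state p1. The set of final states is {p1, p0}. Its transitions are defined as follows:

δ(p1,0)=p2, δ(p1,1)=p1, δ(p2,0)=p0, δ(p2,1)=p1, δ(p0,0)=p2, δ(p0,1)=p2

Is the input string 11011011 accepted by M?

p1 → p1 → p1 → p2 → p1 → p1 → p2 → p1 → p1
End state p1 is accepting.

Yes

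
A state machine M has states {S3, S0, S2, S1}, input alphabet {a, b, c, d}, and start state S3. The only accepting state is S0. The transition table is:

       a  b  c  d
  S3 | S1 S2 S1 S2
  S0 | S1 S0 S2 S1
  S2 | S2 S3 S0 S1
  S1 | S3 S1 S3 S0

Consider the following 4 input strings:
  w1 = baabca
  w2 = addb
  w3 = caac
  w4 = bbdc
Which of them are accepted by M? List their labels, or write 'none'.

w1: Trace: S3 -b-> S2 -a-> S2 -a-> S2 -b-> S3 -c-> S1 -a-> S3  → end S3, rejected
w2: Trace: S3 -a-> S1 -d-> S0 -d-> S1 -b-> S1  → end S1, rejected
w3: Trace: S3 -c-> S1 -a-> S3 -a-> S1 -c-> S3  → end S3, rejected
w4: Trace: S3 -b-> S2 -b-> S3 -d-> S2 -c-> S0  → end S0, accepted

w4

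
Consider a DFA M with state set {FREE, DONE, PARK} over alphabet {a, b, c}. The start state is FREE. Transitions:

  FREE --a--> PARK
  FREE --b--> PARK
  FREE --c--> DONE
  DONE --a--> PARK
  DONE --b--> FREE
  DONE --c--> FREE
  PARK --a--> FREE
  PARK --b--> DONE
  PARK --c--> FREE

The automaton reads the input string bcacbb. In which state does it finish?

DONE

Trace: FREE -b-> PARK -c-> FREE -a-> PARK -c-> FREE -b-> PARK -b-> DONE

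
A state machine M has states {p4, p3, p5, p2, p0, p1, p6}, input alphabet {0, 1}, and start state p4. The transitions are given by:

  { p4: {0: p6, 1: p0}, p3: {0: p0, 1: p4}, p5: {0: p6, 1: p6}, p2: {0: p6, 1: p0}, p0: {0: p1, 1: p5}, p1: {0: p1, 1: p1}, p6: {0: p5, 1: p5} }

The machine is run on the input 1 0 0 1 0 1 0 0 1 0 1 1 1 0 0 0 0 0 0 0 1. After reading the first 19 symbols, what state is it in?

Trace: p4 -1-> p0 -0-> p1 -0-> p1 -1-> p1 -0-> p1 -1-> p1 -0-> p1 -0-> p1 -1-> p1 -0-> p1 -1-> p1 -1-> p1 -1-> p1 -0-> p1 -0-> p1 -0-> p1 -0-> p1 -0-> p1 -0-> p1
After 19 symbols: p1.

p1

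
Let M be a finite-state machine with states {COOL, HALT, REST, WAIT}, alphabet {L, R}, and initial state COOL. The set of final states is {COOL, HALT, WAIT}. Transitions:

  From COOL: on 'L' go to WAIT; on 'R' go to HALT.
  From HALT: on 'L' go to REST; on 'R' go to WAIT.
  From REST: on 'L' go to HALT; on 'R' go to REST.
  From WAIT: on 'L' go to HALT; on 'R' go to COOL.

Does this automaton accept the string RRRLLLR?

start at COOL
read 'R': COOL → HALT
read 'R': HALT → WAIT
read 'R': WAIT → COOL
read 'L': COOL → WAIT
read 'L': WAIT → HALT
read 'L': HALT → REST
read 'R': REST → REST
End state REST is not accepting.

No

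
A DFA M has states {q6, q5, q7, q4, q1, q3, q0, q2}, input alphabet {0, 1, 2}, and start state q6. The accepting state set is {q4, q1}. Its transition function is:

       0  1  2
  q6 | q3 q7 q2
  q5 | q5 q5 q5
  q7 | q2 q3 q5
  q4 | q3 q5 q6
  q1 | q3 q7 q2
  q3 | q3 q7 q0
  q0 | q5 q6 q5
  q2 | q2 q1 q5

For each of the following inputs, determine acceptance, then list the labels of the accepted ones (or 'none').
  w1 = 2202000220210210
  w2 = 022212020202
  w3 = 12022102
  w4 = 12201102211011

none

w1: Trace: q6 -2-> q2 -2-> q5 -0-> q5 -2-> q5 -0-> q5 -0-> q5 -0-> q5 -2-> q5 -2-> q5 -0-> q5 -2-> q5 -1-> q5 -0-> q5 -2-> q5 -1-> q5 -0-> q5  → end q5, rejected
w2: Trace: q6 -0-> q3 -2-> q0 -2-> q5 -2-> q5 -1-> q5 -2-> q5 -0-> q5 -2-> q5 -0-> q5 -2-> q5 -0-> q5 -2-> q5  → end q5, rejected
w3: Trace: q6 -1-> q7 -2-> q5 -0-> q5 -2-> q5 -2-> q5 -1-> q5 -0-> q5 -2-> q5  → end q5, rejected
w4: Trace: q6 -1-> q7 -2-> q5 -2-> q5 -0-> q5 -1-> q5 -1-> q5 -0-> q5 -2-> q5 -2-> q5 -1-> q5 -1-> q5 -0-> q5 -1-> q5 -1-> q5  → end q5, rejected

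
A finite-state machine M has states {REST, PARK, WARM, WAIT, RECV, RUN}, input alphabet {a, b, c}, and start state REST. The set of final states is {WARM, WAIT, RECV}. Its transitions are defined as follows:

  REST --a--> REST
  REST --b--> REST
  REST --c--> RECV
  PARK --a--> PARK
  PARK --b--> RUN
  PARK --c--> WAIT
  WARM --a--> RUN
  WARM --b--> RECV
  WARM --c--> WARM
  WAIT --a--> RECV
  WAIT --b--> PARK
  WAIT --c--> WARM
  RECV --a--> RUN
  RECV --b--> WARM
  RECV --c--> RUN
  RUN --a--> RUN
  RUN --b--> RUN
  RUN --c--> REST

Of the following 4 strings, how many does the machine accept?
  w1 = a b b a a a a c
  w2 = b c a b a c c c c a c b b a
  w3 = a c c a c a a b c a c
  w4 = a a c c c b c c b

w1: REST → REST → REST → REST → REST → REST → REST → REST → RECV  → end RECV, accepted
w2: REST → REST → RECV → RUN → RUN → RUN → REST → RECV → RUN → REST → REST → RECV → WARM → RECV → RUN  → end RUN, rejected
w3: REST → REST → RECV → RUN → RUN → REST → REST → REST → REST → RECV → RUN → REST  → end REST, rejected
w4: REST → REST → REST → RECV → RUN → REST → REST → RECV → RUN → RUN  → end RUN, rejected

1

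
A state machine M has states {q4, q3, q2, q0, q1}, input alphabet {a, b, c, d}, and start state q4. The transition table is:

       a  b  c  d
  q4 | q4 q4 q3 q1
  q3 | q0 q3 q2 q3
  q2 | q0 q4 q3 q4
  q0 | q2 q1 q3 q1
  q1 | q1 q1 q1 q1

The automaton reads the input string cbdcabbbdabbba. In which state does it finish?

Trace: q4 -c-> q3 -b-> q3 -d-> q3 -c-> q2 -a-> q0 -b-> q1 -b-> q1 -b-> q1 -d-> q1 -a-> q1 -b-> q1 -b-> q1 -b-> q1 -a-> q1

q1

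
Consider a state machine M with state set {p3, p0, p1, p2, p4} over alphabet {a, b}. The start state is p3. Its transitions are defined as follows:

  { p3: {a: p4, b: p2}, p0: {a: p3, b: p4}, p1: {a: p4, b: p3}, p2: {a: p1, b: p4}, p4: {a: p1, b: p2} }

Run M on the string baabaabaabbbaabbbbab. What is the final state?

p3 → p2 → p1 → p4 → p2 → p1 → p4 → p2 → p1 → p4 → p2 → p4 → p2 → p1 → p4 → p2 → p4 → p2 → p4 → p1 → p3

p3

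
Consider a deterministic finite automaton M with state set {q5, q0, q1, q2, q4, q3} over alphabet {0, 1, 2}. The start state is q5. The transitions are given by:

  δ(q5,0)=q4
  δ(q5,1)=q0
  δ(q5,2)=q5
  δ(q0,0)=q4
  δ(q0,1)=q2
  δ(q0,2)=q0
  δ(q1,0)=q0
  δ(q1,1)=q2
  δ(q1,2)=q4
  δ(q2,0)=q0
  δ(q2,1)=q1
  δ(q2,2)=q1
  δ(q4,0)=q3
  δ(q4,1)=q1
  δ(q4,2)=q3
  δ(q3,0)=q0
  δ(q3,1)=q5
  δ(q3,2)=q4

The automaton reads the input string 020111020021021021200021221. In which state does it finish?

q5

start at q5
read '0': q5 → q4
read '2': q4 → q3
read '0': q3 → q0
read '1': q0 → q2
read '1': q2 → q1
read '1': q1 → q2
read '0': q2 → q0
read '2': q0 → q0
read '0': q0 → q4
read '0': q4 → q3
read '2': q3 → q4
read '1': q4 → q1
read '0': q1 → q0
read '2': q0 → q0
read '1': q0 → q2
read '0': q2 → q0
read '2': q0 → q0
read '1': q0 → q2
read '2': q2 → q1
read '0': q1 → q0
read '0': q0 → q4
read '0': q4 → q3
read '2': q3 → q4
read '1': q4 → q1
read '2': q1 → q4
read '2': q4 → q3
read '1': q3 → q5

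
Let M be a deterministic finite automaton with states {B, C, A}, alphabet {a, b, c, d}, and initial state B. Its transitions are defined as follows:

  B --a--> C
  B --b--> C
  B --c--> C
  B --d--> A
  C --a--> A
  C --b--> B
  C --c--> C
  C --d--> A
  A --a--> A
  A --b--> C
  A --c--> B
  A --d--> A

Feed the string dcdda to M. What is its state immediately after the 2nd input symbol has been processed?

B → A → B
After 2 symbols: B.

B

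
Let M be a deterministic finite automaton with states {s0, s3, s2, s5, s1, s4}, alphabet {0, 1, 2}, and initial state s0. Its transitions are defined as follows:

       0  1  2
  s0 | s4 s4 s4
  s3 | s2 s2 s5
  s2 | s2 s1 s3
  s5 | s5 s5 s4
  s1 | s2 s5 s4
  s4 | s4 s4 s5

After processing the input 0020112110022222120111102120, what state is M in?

s4

s0 → s4 → s4 → s5 → s5 → s5 → s5 → s4 → s4 → s4 → s4 → s4 → s5 → s4 → s5 → s4 → s5 → s5 → s4 → s4 → s4 → s4 → s4 → s4 → s4 → s5 → s5 → s4 → s4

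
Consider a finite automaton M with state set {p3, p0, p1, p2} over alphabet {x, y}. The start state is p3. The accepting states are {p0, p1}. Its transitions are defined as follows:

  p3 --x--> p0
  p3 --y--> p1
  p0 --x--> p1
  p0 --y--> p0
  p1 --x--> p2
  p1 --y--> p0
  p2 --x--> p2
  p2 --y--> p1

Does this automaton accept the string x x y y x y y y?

Yes

start at p3
read 'x': p3 → p0
read 'x': p0 → p1
read 'y': p1 → p0
read 'y': p0 → p0
read 'x': p0 → p1
read 'y': p1 → p0
read 'y': p0 → p0
read 'y': p0 → p0
End state p0 is accepting.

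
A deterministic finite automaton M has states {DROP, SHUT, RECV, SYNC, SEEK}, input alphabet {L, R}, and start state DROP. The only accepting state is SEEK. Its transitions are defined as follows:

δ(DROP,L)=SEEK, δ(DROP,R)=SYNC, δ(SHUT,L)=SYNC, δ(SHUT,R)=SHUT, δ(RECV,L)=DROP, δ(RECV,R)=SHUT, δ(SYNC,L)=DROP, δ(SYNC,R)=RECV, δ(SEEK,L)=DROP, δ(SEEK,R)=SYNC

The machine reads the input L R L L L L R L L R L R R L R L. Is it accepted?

Trace: DROP -L-> SEEK -R-> SYNC -L-> DROP -L-> SEEK -L-> DROP -L-> SEEK -R-> SYNC -L-> DROP -L-> SEEK -R-> SYNC -L-> DROP -R-> SYNC -R-> RECV -L-> DROP -R-> SYNC -L-> DROP
End state DROP is not accepting.

No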